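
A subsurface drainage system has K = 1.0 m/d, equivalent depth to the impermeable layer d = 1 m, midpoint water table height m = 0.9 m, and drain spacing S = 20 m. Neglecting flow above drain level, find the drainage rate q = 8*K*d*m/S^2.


q = 8*K*d*m/S^2
q = 8*1.0*1*0.9/20^2
q = 7.2000 / 400

0.0180 m/d


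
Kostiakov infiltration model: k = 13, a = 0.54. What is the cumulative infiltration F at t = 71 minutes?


F = k * t^a = 13 * 71^0.54
F = 13 * 9.992623

129.9041 mm


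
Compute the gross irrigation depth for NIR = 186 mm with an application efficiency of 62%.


Ea = 62% = 0.62
GID = NIR / Ea = 186 / 0.62 = 300.0000 mm

300.0000 mm


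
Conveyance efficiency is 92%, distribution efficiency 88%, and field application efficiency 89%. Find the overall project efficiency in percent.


Ec = 0.92, Eb = 0.88, Ea = 0.89
E = 0.92 * 0.88 * 0.89 * 100 = 72.0544%

72.0544 %


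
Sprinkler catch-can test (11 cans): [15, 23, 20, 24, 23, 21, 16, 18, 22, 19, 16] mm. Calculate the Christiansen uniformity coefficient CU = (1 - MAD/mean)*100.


mean = 19.727273 mm
MAD = 2.661157 mm
CU = (1 - 2.661157/19.727273)*100

86.5103 %


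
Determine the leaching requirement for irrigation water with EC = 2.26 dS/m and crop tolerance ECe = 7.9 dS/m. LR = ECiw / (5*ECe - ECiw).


LR = ECiw / (5*ECe - ECiw)
LR = 2.26 / (5*7.9 - 2.26)
LR = 2.26 / 37.2400

0.0607


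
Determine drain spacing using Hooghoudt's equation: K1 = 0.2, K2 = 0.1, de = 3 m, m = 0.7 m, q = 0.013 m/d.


S^2 = 8*K2*de*m/q + 4*K1*m^2/q
S^2 = 8*0.1*3*0.7/0.013 + 4*0.2*0.7^2/0.013
S = sqrt(159.3846)

12.6248 m


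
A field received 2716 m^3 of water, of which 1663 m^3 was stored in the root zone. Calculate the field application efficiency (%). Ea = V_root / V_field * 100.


Ea = V_root / V_field * 100 = 1663 / 2716 * 100 = 61.2297%

61.2297 %


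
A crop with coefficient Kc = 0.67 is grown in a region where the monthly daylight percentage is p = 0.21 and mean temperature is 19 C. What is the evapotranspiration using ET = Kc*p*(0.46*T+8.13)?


ET = Kc * p * (0.46*T + 8.13)
ET = 0.67 * 0.21 * (0.46*19 + 8.13)
ET = 0.67 * 0.21 * 16.8700

2.3736 mm/day


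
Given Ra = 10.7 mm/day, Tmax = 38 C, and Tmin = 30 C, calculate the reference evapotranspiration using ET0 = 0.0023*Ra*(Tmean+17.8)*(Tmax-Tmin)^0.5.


Tmean = (Tmax + Tmin)/2 = (38 + 30)/2 = 34.0
ET0 = 0.0023 * 10.7 * (34.0 + 17.8) * sqrt(38 - 30)
ET0 = 0.0023 * 10.7 * 51.8 * 2.828427

3.6057 mm/day


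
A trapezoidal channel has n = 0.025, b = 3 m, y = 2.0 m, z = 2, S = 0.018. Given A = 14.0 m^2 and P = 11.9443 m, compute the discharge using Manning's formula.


R = A/P = 14.0/11.9443 = 1.172107
Q = (1/0.025) * 14.0 * 1.172107^(2/3) * 0.018^0.5

83.5223 m^3/s


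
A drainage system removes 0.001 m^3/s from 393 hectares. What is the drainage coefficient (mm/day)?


DC = Q * 86400 / (A * 10000) * 1000
DC = 0.001 * 86400 / (393 * 10000) * 1000
DC = 86400.0000 / 3930000

0.0220 mm/day


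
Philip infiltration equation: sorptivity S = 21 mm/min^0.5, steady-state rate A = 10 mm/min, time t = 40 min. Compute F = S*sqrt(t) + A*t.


F = S*sqrt(t) + A*t
F = 21*sqrt(40) + 10*40
F = 21*6.324555 + 400

532.8157 mm


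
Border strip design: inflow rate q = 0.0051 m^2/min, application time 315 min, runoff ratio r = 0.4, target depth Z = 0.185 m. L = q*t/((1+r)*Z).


L = q*t/((1+r)*Z)
L = 0.0051*315/((1+0.4)*0.185)
L = 1.6065/0.259

6.2027 m


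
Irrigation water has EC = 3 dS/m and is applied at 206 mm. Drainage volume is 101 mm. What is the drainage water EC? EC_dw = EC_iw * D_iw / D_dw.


EC_dw = EC_iw * D_iw / D_dw
EC_dw = 3 * 206 / 101
EC_dw = 618 / 101

6.1188 dS/m


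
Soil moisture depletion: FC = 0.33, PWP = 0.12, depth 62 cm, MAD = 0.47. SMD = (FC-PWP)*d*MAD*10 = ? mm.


SMD = (FC - PWP) * d * MAD * 10
SMD = (0.33 - 0.12) * 62 * 0.47 * 10
SMD = 0.2100 * 62 * 0.47 * 10

61.1940 mm


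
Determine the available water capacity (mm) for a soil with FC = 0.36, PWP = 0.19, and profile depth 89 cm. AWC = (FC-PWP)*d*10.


AWC = (FC - PWP) * d * 10
AWC = (0.36 - 0.19) * 89 * 10
AWC = 0.1700 * 89 * 10

151.3000 mm


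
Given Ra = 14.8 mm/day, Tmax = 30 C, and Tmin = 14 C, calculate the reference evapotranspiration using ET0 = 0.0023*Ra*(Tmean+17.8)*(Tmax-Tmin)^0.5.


Tmean = (Tmax + Tmin)/2 = (30 + 14)/2 = 22.0
ET0 = 0.0023 * 14.8 * (22.0 + 17.8) * sqrt(30 - 14)
ET0 = 0.0023 * 14.8 * 39.8 * 4.000000

5.4192 mm/day


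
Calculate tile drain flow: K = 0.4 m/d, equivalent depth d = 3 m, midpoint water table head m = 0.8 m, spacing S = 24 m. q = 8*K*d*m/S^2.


q = 8*K*d*m/S^2
q = 8*0.4*3*0.8/24^2
q = 7.6800 / 576

0.0133 m/d


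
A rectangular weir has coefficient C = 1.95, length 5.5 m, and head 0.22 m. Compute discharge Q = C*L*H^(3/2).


Q = C * L * H^(3/2) = 1.95 * 5.5 * 0.22^1.5 = 1.95 * 5.5 * 0.103189

1.1067 m^3/s


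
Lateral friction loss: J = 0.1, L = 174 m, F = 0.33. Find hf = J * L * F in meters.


hf = J * L * F = 0.1 * 174 * 0.33 = 5.7420 m

5.7420 m


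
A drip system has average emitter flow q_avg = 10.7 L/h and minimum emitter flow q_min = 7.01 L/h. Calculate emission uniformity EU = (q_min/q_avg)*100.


EU = (q_min/q_avg)*100 = (7.01/10.7)*100 = 65.5140%

65.5140 %


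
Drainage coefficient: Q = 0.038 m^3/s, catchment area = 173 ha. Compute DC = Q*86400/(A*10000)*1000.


DC = Q * 86400 / (A * 10000) * 1000
DC = 0.038 * 86400 / (173 * 10000) * 1000
DC = 3283200.0000 / 1730000

1.8978 mm/day


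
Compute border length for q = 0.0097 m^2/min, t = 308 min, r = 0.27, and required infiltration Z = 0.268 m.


L = q*t/((1+r)*Z)
L = 0.0097*308/((1+0.27)*0.268)
L = 2.9876/0.34036

8.7778 m


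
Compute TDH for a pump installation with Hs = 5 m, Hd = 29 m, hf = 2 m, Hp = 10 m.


TDH = Hs + Hd + hf + Hp = 5 + 29 + 2 + 10 = 46

46 m


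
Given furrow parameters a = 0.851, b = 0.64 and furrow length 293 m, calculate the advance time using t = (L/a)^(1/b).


t = (L/a)^(1/b)
t = (293/0.851)^(1/0.64)
t = 344.300823^(1/0.64)

9203.7692 min


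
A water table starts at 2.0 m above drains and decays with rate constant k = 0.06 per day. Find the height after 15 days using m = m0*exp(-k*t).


m = m0 * exp(-k*t)
m = 2.0 * exp(-0.06 * 15)
m = 2.0 * exp(-0.9000)

0.8131 m


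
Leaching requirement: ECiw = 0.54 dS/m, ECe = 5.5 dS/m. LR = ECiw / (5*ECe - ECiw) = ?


LR = ECiw / (5*ECe - ECiw)
LR = 0.54 / (5*5.5 - 0.54)
LR = 0.54 / 26.9600

0.0200


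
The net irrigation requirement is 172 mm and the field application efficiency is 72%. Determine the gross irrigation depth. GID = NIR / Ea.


Ea = 72% = 0.72
GID = NIR / Ea = 172 / 0.72 = 238.8889 mm

238.8889 mm


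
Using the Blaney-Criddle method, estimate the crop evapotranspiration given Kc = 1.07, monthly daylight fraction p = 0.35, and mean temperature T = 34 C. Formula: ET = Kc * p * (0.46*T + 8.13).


ET = Kc * p * (0.46*T + 8.13)
ET = 1.07 * 0.35 * (0.46*34 + 8.13)
ET = 1.07 * 0.35 * 23.7700

8.9019 mm/day


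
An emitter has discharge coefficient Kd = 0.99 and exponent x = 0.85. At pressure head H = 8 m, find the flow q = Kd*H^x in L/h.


q = Kd * H^x = 0.99 * 8^0.85 = 0.99 * 5.856343

5.7978 L/h


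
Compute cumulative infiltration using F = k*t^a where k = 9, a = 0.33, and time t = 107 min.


F = k * t^a = 9 * 107^0.33
F = 9 * 4.674085

42.0668 mm


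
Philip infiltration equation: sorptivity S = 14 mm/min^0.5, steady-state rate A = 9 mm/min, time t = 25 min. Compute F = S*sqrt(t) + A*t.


F = S*sqrt(t) + A*t
F = 14*sqrt(25) + 9*25
F = 14*5.000000 + 225

295.0000 mm


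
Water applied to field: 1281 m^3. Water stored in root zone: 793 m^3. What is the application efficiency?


Ea = V_root / V_field * 100 = 793 / 1281 * 100 = 61.9048%

61.9048 %


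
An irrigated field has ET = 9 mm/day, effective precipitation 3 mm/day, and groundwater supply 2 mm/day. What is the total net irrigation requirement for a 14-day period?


Daily deficit = ET - Pe - GW = 9 - 3 - 2 = 4 mm/day
NIR = 4 * 14 = 56 mm

56.0000 mm


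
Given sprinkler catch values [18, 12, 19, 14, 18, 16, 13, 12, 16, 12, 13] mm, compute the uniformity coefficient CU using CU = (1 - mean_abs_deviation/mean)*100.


mean = 14.818182 mm
MAD = 2.347107 mm
CU = (1 - 2.347107/14.818182)*100

84.1606 %


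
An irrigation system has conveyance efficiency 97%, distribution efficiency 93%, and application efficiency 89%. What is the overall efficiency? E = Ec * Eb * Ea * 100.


Ec = 0.97, Eb = 0.93, Ea = 0.89
E = 0.97 * 0.93 * 0.89 * 100 = 80.2869%

80.2869 %


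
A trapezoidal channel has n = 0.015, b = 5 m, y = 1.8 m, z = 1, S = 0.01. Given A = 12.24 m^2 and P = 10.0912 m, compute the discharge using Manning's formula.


R = A/P = 12.24/10.0912 = 1.212938
Q = (1/0.015) * 12.24 * 1.212938^(2/3) * 0.01^0.5

92.8074 m^3/s


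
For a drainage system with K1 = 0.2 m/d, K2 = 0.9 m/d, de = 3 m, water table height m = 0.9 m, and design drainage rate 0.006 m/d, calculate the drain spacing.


S^2 = 8*K2*de*m/q + 4*K1*m^2/q
S^2 = 8*0.9*3*0.9/0.006 + 4*0.2*0.9^2/0.006
S = sqrt(3348.0000)

57.8619 m


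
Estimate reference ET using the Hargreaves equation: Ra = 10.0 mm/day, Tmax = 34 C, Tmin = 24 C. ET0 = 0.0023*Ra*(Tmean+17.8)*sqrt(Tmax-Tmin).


Tmean = (Tmax + Tmin)/2 = (34 + 24)/2 = 29.0
ET0 = 0.0023 * 10.0 * (29.0 + 17.8) * sqrt(34 - 24)
ET0 = 0.0023 * 10.0 * 46.8 * 3.162278

3.4039 mm/day


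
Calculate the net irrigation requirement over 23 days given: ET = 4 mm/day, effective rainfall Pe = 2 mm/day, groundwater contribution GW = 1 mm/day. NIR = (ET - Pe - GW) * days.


Daily deficit = ET - Pe - GW = 4 - 2 - 1 = 1 mm/day
NIR = 1 * 23 = 23 mm

23.0000 mm


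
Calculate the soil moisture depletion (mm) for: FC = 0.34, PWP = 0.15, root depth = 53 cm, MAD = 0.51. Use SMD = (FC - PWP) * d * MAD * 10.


SMD = (FC - PWP) * d * MAD * 10
SMD = (0.34 - 0.15) * 53 * 0.51 * 10
SMD = 0.1900 * 53 * 0.51 * 10

51.3570 mm


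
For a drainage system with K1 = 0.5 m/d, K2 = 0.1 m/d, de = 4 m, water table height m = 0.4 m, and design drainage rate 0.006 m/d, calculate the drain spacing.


S^2 = 8*K2*de*m/q + 4*K1*m^2/q
S^2 = 8*0.1*4*0.4/0.006 + 4*0.5*0.4^2/0.006
S = sqrt(266.6667)

16.3299 m


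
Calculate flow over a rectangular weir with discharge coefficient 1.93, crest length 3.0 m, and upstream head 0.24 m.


Q = C * L * H^(3/2) = 1.93 * 3.0 * 0.24^1.5 = 1.93 * 3.0 * 0.117576

0.6808 m^3/s


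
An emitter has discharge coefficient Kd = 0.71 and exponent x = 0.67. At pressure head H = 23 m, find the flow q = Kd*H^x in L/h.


q = Kd * H^x = 0.71 * 23^0.67 = 0.71 * 8.172551

5.8025 L/h


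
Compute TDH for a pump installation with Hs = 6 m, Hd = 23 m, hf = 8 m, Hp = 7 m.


TDH = Hs + Hd + hf + Hp = 6 + 23 + 8 + 7 = 44

44 m


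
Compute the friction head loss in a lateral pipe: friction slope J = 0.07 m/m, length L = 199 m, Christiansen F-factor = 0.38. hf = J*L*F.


hf = J * L * F = 0.07 * 199 * 0.38 = 5.2934 m

5.2934 m


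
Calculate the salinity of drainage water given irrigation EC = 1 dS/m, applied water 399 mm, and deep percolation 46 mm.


EC_dw = EC_iw * D_iw / D_dw
EC_dw = 1 * 399 / 46
EC_dw = 399 / 46

8.6739 dS/m


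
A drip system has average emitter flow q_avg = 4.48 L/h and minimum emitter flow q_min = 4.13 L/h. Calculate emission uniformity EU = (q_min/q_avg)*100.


EU = (q_min/q_avg)*100 = (4.13/4.48)*100 = 92.1875%

92.1875 %


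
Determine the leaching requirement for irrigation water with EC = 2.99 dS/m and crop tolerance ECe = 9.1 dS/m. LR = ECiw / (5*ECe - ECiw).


LR = ECiw / (5*ECe - ECiw)
LR = 2.99 / (5*9.1 - 2.99)
LR = 2.99 / 42.5100

0.0703


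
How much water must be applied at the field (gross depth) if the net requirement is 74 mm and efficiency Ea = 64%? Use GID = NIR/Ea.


Ea = 64% = 0.64
GID = NIR / Ea = 74 / 0.64 = 115.6250 mm

115.6250 mm


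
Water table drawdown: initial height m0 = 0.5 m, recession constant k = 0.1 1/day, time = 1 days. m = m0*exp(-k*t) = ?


m = m0 * exp(-k*t)
m = 0.5 * exp(-0.1 * 1)
m = 0.5 * exp(-0.1000)

0.4524 m


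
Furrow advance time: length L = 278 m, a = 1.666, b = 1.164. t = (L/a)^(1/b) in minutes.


t = (L/a)^(1/b)
t = (278/1.666)^(1/1.164)
t = 166.866747^(1/1.164)

81.1433 min


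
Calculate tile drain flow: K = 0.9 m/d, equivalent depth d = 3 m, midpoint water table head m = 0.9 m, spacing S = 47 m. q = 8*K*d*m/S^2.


q = 8*K*d*m/S^2
q = 8*0.9*3*0.9/47^2
q = 19.4400 / 2209

0.0088 m/d


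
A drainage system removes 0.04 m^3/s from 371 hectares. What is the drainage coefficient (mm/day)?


DC = Q * 86400 / (A * 10000) * 1000
DC = 0.04 * 86400 / (371 * 10000) * 1000
DC = 3456000.0000 / 3710000

0.9315 mm/day


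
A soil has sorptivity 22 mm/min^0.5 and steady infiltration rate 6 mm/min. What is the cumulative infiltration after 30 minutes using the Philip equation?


F = S*sqrt(t) + A*t
F = 22*sqrt(30) + 6*30
F = 22*5.477226 + 180

300.4990 mm


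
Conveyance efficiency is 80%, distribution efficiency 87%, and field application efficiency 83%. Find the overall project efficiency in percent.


Ec = 0.8, Eb = 0.87, Ea = 0.83
E = 0.8 * 0.87 * 0.83 * 100 = 57.7680%

57.7680 %


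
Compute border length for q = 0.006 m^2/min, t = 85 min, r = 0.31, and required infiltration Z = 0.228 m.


L = q*t/((1+r)*Z)
L = 0.006*85/((1+0.31)*0.228)
L = 0.51/0.29868

1.7075 m


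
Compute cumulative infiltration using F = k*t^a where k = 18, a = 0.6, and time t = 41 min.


F = k * t^a = 18 * 41^0.6
F = 18 * 9.282614

167.0871 mm


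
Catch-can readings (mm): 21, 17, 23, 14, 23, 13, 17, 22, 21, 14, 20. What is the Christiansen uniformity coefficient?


mean = 18.636364 mm
MAD = 3.305785 mm
CU = (1 - 3.305785/18.636364)*100

82.2616 %


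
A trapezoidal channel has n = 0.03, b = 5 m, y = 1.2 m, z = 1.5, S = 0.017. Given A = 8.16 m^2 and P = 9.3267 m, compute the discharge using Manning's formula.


R = A/P = 8.16/9.3267 = 0.874908
Q = (1/0.03) * 8.16 * 0.874908^(2/3) * 0.017^0.5

32.4416 m^3/s


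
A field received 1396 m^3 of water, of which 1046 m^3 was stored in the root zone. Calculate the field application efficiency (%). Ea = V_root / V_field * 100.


Ea = V_root / V_field * 100 = 1046 / 1396 * 100 = 74.9284%

74.9284 %


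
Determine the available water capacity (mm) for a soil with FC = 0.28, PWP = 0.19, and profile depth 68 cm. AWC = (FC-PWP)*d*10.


AWC = (FC - PWP) * d * 10
AWC = (0.28 - 0.19) * 68 * 10
AWC = 0.0900 * 68 * 10

61.2000 mm


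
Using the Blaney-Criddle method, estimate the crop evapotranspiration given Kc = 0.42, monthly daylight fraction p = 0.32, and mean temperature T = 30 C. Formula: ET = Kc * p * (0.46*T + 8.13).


ET = Kc * p * (0.46*T + 8.13)
ET = 0.42 * 0.32 * (0.46*30 + 8.13)
ET = 0.42 * 0.32 * 21.9300

2.9474 mm/day


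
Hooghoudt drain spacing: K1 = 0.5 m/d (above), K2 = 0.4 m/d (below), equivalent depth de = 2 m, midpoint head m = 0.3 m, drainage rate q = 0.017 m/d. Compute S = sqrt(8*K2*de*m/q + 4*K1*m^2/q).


S^2 = 8*K2*de*m/q + 4*K1*m^2/q
S^2 = 8*0.4*2*0.3/0.017 + 4*0.5*0.3^2/0.017
S = sqrt(123.5294)

11.1144 m


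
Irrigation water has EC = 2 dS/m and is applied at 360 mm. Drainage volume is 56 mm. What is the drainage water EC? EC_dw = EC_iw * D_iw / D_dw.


EC_dw = EC_iw * D_iw / D_dw
EC_dw = 2 * 360 / 56
EC_dw = 720 / 56

12.8571 dS/m


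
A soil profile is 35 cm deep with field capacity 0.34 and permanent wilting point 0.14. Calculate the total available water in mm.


AWC = (FC - PWP) * d * 10
AWC = (0.34 - 0.14) * 35 * 10
AWC = 0.2000 * 35 * 10

70.0000 mm


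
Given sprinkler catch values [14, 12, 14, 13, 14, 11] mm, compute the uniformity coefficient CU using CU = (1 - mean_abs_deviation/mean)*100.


mean = 13.000000 mm
MAD = 1.000000 mm
CU = (1 - 1.000000/13.000000)*100

92.3077 %


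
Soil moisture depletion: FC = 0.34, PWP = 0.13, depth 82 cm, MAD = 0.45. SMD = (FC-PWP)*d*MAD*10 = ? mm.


SMD = (FC - PWP) * d * MAD * 10
SMD = (0.34 - 0.13) * 82 * 0.45 * 10
SMD = 0.2100 * 82 * 0.45 * 10

77.4900 mm


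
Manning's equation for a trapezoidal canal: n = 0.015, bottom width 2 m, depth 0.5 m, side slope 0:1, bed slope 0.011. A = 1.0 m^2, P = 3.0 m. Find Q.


R = A/P = 1.0/3.0 = 0.333333
Q = (1/0.015) * 1.0 * 0.333333^(2/3) * 0.011^0.5

3.3614 m^3/s


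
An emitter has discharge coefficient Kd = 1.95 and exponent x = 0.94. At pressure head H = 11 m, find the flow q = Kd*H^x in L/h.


q = Kd * H^x = 1.95 * 11^0.94 = 1.95 * 9.525968

18.5756 L/h


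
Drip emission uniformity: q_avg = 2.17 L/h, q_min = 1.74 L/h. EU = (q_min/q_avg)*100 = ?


EU = (q_min/q_avg)*100 = (1.74/2.17)*100 = 80.1843%

80.1843 %


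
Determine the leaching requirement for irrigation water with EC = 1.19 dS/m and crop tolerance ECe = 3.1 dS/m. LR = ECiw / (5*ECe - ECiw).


LR = ECiw / (5*ECe - ECiw)
LR = 1.19 / (5*3.1 - 1.19)
LR = 1.19 / 14.3100

0.0832


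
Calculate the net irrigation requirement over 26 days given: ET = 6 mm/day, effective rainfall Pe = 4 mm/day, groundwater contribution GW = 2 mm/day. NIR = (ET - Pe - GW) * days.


Daily deficit = ET - Pe - GW = 6 - 4 - 2 = 0 mm/day
NIR = 0 * 26 = 0 mm

0 mm


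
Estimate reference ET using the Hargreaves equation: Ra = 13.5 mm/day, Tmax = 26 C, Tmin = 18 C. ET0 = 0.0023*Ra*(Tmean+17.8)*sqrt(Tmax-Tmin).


Tmean = (Tmax + Tmin)/2 = (26 + 18)/2 = 22.0
ET0 = 0.0023 * 13.5 * (22.0 + 17.8) * sqrt(26 - 18)
ET0 = 0.0023 * 13.5 * 39.8 * 2.828427

3.4953 mm/day


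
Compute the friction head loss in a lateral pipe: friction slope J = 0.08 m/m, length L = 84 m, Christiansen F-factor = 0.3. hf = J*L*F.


hf = J * L * F = 0.08 * 84 * 0.3 = 2.0160 m

2.0160 m


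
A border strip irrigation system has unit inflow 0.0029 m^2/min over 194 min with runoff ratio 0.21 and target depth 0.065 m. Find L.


L = q*t/((1+r)*Z)
L = 0.0029*194/((1+0.21)*0.065)
L = 0.5626/0.07865

7.1532 m


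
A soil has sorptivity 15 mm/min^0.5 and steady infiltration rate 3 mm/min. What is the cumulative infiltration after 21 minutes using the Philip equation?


F = S*sqrt(t) + A*t
F = 15*sqrt(21) + 3*21
F = 15*4.582576 + 63

131.7386 mm


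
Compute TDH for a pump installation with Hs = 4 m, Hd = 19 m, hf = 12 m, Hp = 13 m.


TDH = Hs + Hd + hf + Hp = 4 + 19 + 12 + 13 = 48

48 m


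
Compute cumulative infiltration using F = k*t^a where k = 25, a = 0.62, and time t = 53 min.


F = k * t^a = 25 * 53^0.62
F = 25 * 11.723331

293.0833 mm


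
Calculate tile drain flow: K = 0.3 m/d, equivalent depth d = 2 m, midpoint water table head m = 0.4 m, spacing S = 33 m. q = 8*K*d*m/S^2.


q = 8*K*d*m/S^2
q = 8*0.3*2*0.4/33^2
q = 1.9200 / 1089

0.0018 m/d


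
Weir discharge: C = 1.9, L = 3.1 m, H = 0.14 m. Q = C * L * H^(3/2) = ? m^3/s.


Q = C * L * H^(3/2) = 1.9 * 3.1 * 0.14^1.5 = 1.9 * 3.1 * 0.052383

0.3085 m^3/s


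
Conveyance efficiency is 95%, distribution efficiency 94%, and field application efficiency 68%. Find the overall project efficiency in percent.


Ec = 0.95, Eb = 0.94, Ea = 0.68
E = 0.95 * 0.94 * 0.68 * 100 = 60.7240%

60.7240 %


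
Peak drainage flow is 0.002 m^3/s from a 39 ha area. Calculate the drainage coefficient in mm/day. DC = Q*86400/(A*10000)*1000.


DC = Q * 86400 / (A * 10000) * 1000
DC = 0.002 * 86400 / (39 * 10000) * 1000
DC = 172800.0000 / 390000

0.4431 mm/day


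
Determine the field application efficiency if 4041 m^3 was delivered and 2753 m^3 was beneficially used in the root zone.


Ea = V_root / V_field * 100 = 2753 / 4041 * 100 = 68.1267%

68.1267 %


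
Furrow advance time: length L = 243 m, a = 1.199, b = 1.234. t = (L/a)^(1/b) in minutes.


t = (L/a)^(1/b)
t = (243/1.199)^(1/1.234)
t = 202.668891^(1/1.234)

74.0214 min


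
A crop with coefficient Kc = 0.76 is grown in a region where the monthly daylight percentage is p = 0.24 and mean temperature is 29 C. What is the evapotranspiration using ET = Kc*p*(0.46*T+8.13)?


ET = Kc * p * (0.46*T + 8.13)
ET = 0.76 * 0.24 * (0.46*29 + 8.13)
ET = 0.76 * 0.24 * 21.4700

3.9161 mm/day


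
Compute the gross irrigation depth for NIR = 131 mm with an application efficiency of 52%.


Ea = 52% = 0.52
GID = NIR / Ea = 131 / 0.52 = 251.9231 mm

251.9231 mm


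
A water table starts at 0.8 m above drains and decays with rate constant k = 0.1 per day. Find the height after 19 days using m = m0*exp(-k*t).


m = m0 * exp(-k*t)
m = 0.8 * exp(-0.1 * 19)
m = 0.8 * exp(-1.9000)

0.1197 m


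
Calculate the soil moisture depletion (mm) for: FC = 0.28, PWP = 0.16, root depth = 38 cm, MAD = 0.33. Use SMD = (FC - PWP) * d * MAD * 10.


SMD = (FC - PWP) * d * MAD * 10
SMD = (0.28 - 0.16) * 38 * 0.33 * 10
SMD = 0.1200 * 38 * 0.33 * 10

15.0480 mm


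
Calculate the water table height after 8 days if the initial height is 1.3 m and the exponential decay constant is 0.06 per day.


m = m0 * exp(-k*t)
m = 1.3 * exp(-0.06 * 8)
m = 1.3 * exp(-0.4800)

0.8044 m


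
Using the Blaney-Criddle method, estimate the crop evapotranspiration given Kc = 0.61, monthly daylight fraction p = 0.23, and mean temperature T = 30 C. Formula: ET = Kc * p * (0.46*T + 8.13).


ET = Kc * p * (0.46*T + 8.13)
ET = 0.61 * 0.23 * (0.46*30 + 8.13)
ET = 0.61 * 0.23 * 21.9300

3.0768 mm/day


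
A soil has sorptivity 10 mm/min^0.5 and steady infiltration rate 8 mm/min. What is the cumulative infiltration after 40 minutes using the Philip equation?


F = S*sqrt(t) + A*t
F = 10*sqrt(40) + 8*40
F = 10*6.324555 + 320

383.2455 mm


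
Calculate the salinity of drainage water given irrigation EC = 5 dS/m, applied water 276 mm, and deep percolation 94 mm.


EC_dw = EC_iw * D_iw / D_dw
EC_dw = 5 * 276 / 94
EC_dw = 1380 / 94

14.6809 dS/m


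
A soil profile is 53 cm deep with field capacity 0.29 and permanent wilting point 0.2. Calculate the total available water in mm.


AWC = (FC - PWP) * d * 10
AWC = (0.29 - 0.2) * 53 * 10
AWC = 0.0900 * 53 * 10

47.7000 mm


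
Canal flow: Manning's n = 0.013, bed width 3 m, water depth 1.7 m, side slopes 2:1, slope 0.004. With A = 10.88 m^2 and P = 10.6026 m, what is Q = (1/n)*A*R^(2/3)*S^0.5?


R = A/P = 10.88/10.6026 = 1.026163
Q = (1/0.013) * 10.88 * 1.026163^(2/3) * 0.004^0.5

53.8509 m^3/s


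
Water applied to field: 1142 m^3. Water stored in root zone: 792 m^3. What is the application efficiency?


Ea = V_root / V_field * 100 = 792 / 1142 * 100 = 69.3520%

69.3520 %


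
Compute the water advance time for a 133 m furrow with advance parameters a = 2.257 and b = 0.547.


t = (L/a)^(1/b)
t = (133/2.257)^(1/0.547)
t = 58.927780^(1/0.547)

1723.5225 min


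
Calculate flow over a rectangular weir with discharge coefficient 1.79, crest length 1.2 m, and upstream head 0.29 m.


Q = C * L * H^(3/2) = 1.79 * 1.2 * 0.29^1.5 = 1.79 * 1.2 * 0.156170

0.3355 m^3/s


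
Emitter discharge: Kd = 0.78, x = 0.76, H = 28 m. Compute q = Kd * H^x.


q = Kd * H^x = 0.78 * 28^0.76 = 0.78 * 12.584620

9.8160 L/h


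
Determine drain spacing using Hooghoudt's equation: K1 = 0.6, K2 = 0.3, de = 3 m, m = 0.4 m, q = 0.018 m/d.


S^2 = 8*K2*de*m/q + 4*K1*m^2/q
S^2 = 8*0.3*3*0.4/0.018 + 4*0.6*0.4^2/0.018
S = sqrt(181.3333)

13.4660 m


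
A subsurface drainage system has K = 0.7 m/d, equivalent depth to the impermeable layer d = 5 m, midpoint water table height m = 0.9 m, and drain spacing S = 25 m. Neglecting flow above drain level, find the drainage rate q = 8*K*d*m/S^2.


q = 8*K*d*m/S^2
q = 8*0.7*5*0.9/25^2
q = 25.2000 / 625

0.0403 m/d


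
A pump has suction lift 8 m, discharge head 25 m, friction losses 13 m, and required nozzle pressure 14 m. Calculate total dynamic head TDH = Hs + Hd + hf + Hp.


TDH = Hs + Hd + hf + Hp = 8 + 25 + 13 + 14 = 60

60 m


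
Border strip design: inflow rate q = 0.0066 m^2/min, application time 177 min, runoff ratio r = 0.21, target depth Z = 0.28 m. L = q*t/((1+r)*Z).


L = q*t/((1+r)*Z)
L = 0.0066*177/((1+0.21)*0.28)
L = 1.1682/0.3388

3.4481 m


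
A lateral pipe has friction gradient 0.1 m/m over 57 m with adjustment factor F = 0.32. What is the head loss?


hf = J * L * F = 0.1 * 57 * 0.32 = 1.8240 m

1.8240 m


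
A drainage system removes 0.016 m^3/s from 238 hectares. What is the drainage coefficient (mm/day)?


DC = Q * 86400 / (A * 10000) * 1000
DC = 0.016 * 86400 / (238 * 10000) * 1000
DC = 1382400.0000 / 2380000

0.5808 mm/day


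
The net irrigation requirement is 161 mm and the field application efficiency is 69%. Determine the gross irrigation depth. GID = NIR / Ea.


Ea = 69% = 0.69
GID = NIR / Ea = 161 / 0.69 = 233.3333 mm

233.3333 mm


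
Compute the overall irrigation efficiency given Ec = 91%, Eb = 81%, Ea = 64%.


Ec = 0.91, Eb = 0.81, Ea = 0.64
E = 0.91 * 0.81 * 0.64 * 100 = 47.1744%

47.1744 %


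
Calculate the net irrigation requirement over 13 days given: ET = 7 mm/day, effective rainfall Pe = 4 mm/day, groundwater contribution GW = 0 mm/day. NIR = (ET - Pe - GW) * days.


Daily deficit = ET - Pe - GW = 7 - 4 - 0 = 3 mm/day
NIR = 3 * 13 = 39 mm

39.0000 mm


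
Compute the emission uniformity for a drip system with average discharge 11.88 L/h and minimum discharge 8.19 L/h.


EU = (q_min/q_avg)*100 = (8.19/11.88)*100 = 68.9394%

68.9394 %


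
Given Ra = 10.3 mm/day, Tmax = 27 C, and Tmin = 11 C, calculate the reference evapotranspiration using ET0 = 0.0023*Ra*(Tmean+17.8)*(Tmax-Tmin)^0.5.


Tmean = (Tmax + Tmin)/2 = (27 + 11)/2 = 19.0
ET0 = 0.0023 * 10.3 * (19.0 + 17.8) * sqrt(27 - 11)
ET0 = 0.0023 * 10.3 * 36.8 * 4.000000

3.4872 mm/day


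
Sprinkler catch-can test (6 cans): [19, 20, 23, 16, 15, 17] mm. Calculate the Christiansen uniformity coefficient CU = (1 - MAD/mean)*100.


mean = 18.333333 mm
MAD = 2.333333 mm
CU = (1 - 2.333333/18.333333)*100

87.2727 %


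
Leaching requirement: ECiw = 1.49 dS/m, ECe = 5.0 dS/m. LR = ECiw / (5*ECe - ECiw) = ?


LR = ECiw / (5*ECe - ECiw)
LR = 1.49 / (5*5.0 - 1.49)
LR = 1.49 / 23.5100

0.0634


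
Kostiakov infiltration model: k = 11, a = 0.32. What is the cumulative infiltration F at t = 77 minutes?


F = k * t^a = 11 * 77^0.32
F = 11 * 4.014921

44.1641 mm


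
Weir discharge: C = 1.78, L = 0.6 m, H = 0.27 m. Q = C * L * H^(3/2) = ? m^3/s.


Q = C * L * H^(3/2) = 1.78 * 0.6 * 0.27^1.5 = 1.78 * 0.6 * 0.140296

0.1498 m^3/s


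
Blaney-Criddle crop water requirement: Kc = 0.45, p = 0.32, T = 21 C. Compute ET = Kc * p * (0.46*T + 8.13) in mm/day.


ET = Kc * p * (0.46*T + 8.13)
ET = 0.45 * 0.32 * (0.46*21 + 8.13)
ET = 0.45 * 0.32 * 17.7900

2.5618 mm/day


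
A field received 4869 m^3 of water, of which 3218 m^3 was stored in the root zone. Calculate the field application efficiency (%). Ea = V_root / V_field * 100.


Ea = V_root / V_field * 100 = 3218 / 4869 * 100 = 66.0916%

66.0916 %


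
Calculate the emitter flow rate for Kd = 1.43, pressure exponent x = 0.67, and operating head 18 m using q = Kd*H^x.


q = Kd * H^x = 1.43 * 18^0.67 = 1.43 * 6.934778

9.9167 L/h


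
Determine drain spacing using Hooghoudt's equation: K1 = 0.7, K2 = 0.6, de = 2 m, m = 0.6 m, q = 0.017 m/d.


S^2 = 8*K2*de*m/q + 4*K1*m^2/q
S^2 = 8*0.6*2*0.6/0.017 + 4*0.7*0.6^2/0.017
S = sqrt(398.1176)

19.9529 m


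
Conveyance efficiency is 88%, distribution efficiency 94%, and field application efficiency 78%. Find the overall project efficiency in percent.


Ec = 0.88, Eb = 0.94, Ea = 0.78
E = 0.88 * 0.94 * 0.78 * 100 = 64.5216%

64.5216 %


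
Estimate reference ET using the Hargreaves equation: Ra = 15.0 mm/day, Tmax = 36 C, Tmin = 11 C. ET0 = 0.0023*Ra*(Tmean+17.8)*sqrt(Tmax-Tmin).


Tmean = (Tmax + Tmin)/2 = (36 + 11)/2 = 23.5
ET0 = 0.0023 * 15.0 * (23.5 + 17.8) * sqrt(36 - 11)
ET0 = 0.0023 * 15.0 * 41.3 * 5.000000

7.1242 mm/day


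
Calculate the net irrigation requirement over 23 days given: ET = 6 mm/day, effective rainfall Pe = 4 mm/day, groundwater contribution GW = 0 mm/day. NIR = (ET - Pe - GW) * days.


Daily deficit = ET - Pe - GW = 6 - 4 - 0 = 2 mm/day
NIR = 2 * 23 = 46 mm

46.0000 mm


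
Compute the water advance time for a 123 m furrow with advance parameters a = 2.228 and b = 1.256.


t = (L/a)^(1/b)
t = (123/2.228)^(1/1.256)
t = 55.206463^(1/1.256)

24.3744 min


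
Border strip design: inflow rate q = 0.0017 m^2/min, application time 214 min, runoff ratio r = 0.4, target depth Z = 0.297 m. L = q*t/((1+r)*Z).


L = q*t/((1+r)*Z)
L = 0.0017*214/((1+0.4)*0.297)
L = 0.3638/0.4158

0.8749 m


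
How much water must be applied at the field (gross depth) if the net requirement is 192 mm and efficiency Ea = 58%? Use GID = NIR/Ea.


Ea = 58% = 0.58
GID = NIR / Ea = 192 / 0.58 = 331.0345 mm

331.0345 mm


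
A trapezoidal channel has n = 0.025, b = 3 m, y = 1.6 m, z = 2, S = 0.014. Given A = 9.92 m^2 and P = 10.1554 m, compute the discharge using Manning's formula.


R = A/P = 9.92/10.1554 = 0.976820
Q = (1/0.025) * 9.92 * 0.976820^(2/3) * 0.014^0.5

46.2216 m^3/s


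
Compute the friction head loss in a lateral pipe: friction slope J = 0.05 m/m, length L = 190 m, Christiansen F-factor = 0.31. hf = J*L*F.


hf = J * L * F = 0.05 * 190 * 0.31 = 2.9450 m

2.9450 m


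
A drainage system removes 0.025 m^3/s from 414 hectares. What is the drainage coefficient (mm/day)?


DC = Q * 86400 / (A * 10000) * 1000
DC = 0.025 * 86400 / (414 * 10000) * 1000
DC = 2160000.0000 / 4140000

0.5217 mm/day


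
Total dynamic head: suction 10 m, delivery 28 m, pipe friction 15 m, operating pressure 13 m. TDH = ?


TDH = Hs + Hd + hf + Hp = 10 + 28 + 15 + 13 = 66

66 m


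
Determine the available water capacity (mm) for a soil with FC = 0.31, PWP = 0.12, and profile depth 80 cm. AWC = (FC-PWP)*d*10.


AWC = (FC - PWP) * d * 10
AWC = (0.31 - 0.12) * 80 * 10
AWC = 0.1900 * 80 * 10

152.0000 mm


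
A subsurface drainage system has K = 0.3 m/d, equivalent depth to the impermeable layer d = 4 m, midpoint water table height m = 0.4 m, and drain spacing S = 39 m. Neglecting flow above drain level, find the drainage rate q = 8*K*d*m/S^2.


q = 8*K*d*m/S^2
q = 8*0.3*4*0.4/39^2
q = 3.8400 / 1521

0.0025 m/d


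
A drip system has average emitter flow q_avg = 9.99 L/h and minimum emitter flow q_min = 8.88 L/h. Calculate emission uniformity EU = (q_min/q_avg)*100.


EU = (q_min/q_avg)*100 = (8.88/9.99)*100 = 88.8889%

88.8889 %


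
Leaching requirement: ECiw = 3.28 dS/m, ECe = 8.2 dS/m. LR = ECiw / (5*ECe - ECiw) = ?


LR = ECiw / (5*ECe - ECiw)
LR = 3.28 / (5*8.2 - 3.28)
LR = 3.28 / 37.7200

0.0870


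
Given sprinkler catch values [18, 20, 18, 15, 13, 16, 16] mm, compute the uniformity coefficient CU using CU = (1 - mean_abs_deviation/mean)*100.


mean = 16.571429 mm
MAD = 1.795918 mm
CU = (1 - 1.795918/16.571429)*100

89.1626 %


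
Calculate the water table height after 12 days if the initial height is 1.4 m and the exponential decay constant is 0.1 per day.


m = m0 * exp(-k*t)
m = 1.4 * exp(-0.1 * 12)
m = 1.4 * exp(-1.2000)

0.4217 m


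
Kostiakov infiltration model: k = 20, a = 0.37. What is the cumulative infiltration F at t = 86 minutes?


F = k * t^a = 20 * 86^0.37
F = 20 * 5.197140

103.9428 mm


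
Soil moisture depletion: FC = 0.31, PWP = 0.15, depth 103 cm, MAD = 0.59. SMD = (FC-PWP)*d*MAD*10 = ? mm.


SMD = (FC - PWP) * d * MAD * 10
SMD = (0.31 - 0.15) * 103 * 0.59 * 10
SMD = 0.1600 * 103 * 0.59 * 10

97.2320 mm


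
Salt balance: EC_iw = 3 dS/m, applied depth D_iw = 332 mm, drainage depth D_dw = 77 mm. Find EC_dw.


EC_dw = EC_iw * D_iw / D_dw
EC_dw = 3 * 332 / 77
EC_dw = 996 / 77

12.9351 dS/m


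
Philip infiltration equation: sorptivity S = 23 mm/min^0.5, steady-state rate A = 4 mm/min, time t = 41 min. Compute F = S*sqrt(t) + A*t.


F = S*sqrt(t) + A*t
F = 23*sqrt(41) + 4*41
F = 23*6.403124 + 164

311.2719 mm


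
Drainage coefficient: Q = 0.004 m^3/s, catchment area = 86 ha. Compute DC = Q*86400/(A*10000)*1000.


DC = Q * 86400 / (A * 10000) * 1000
DC = 0.004 * 86400 / (86 * 10000) * 1000
DC = 345600.0000 / 860000

0.4019 mm/day


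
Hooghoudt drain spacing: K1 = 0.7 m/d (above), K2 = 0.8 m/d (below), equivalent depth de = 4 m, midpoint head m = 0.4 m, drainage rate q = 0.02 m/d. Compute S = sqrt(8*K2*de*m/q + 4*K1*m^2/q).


S^2 = 8*K2*de*m/q + 4*K1*m^2/q
S^2 = 8*0.8*4*0.4/0.02 + 4*0.7*0.4^2/0.02
S = sqrt(534.4000)

23.1171 m


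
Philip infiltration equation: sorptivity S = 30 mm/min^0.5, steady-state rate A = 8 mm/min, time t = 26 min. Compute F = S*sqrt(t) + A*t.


F = S*sqrt(t) + A*t
F = 30*sqrt(26) + 8*26
F = 30*5.099020 + 208

360.9706 mm


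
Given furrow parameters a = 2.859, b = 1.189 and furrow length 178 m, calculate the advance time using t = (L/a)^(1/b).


t = (L/a)^(1/b)
t = (178/2.859)^(1/1.189)
t = 62.259531^(1/1.189)

32.2852 min


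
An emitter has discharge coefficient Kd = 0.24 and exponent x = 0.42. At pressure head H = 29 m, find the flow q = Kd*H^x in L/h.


q = Kd * H^x = 0.24 * 29^0.42 = 0.24 * 4.113459

0.9872 L/h


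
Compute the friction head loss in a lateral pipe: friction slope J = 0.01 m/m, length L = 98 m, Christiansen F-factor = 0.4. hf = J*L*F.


hf = J * L * F = 0.01 * 98 * 0.4 = 0.3920 m

0.3920 m


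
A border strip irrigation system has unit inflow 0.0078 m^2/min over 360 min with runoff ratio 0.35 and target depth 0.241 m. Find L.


L = q*t/((1+r)*Z)
L = 0.0078*360/((1+0.35)*0.241)
L = 2.808/0.32535

8.6307 m


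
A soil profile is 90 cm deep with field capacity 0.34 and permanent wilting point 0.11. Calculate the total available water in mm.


AWC = (FC - PWP) * d * 10
AWC = (0.34 - 0.11) * 90 * 10
AWC = 0.2300 * 90 * 10

207.0000 mm


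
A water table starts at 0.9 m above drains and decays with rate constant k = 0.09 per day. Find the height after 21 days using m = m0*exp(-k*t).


m = m0 * exp(-k*t)
m = 0.9 * exp(-0.09 * 21)
m = 0.9 * exp(-1.8900)

0.1360 m


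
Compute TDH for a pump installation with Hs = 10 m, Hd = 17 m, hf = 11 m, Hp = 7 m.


TDH = Hs + Hd + hf + Hp = 10 + 17 + 11 + 7 = 45

45 m


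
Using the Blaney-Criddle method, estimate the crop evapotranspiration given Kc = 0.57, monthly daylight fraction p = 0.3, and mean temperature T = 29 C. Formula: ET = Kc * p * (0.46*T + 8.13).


ET = Kc * p * (0.46*T + 8.13)
ET = 0.57 * 0.3 * (0.46*29 + 8.13)
ET = 0.57 * 0.3 * 21.4700

3.6714 mm/day


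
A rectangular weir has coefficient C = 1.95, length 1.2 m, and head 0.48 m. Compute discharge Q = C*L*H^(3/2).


Q = C * L * H^(3/2) = 1.95 * 1.2 * 0.48^1.5 = 1.95 * 1.2 * 0.332554

0.7782 m^3/s


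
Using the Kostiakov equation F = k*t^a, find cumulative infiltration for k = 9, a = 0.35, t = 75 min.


F = k * t^a = 9 * 75^0.35
F = 9 * 4.531807

40.7863 mm


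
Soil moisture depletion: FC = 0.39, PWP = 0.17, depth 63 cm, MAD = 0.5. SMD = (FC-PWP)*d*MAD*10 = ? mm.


SMD = (FC - PWP) * d * MAD * 10
SMD = (0.39 - 0.17) * 63 * 0.5 * 10
SMD = 0.2200 * 63 * 0.5 * 10

69.3000 mm


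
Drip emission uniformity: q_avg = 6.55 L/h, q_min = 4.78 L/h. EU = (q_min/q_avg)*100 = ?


EU = (q_min/q_avg)*100 = (4.78/6.55)*100 = 72.9771%

72.9771 %


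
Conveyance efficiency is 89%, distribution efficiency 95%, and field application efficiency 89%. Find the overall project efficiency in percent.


Ec = 0.89, Eb = 0.95, Ea = 0.89
E = 0.89 * 0.95 * 0.89 * 100 = 75.2495%

75.2495 %


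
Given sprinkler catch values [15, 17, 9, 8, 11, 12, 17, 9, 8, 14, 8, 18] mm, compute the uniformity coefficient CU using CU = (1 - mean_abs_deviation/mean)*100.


mean = 12.166667 mm
MAD = 3.361111 mm
CU = (1 - 3.361111/12.166667)*100

72.3744 %


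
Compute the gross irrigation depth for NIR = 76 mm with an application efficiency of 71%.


Ea = 71% = 0.71
GID = NIR / Ea = 76 / 0.71 = 107.0423 mm

107.0423 mm


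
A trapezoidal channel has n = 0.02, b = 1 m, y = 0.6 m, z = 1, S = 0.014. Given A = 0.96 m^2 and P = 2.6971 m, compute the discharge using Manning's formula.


R = A/P = 0.96/2.6971 = 0.355938
Q = (1/0.02) * 0.96 * 0.355938^(2/3) * 0.014^0.5

2.8525 m^3/s


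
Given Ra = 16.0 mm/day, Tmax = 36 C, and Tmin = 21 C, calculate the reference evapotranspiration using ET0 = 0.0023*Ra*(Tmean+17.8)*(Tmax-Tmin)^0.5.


Tmean = (Tmax + Tmin)/2 = (36 + 21)/2 = 28.5
ET0 = 0.0023 * 16.0 * (28.5 + 17.8) * sqrt(36 - 21)
ET0 = 0.0023 * 16.0 * 46.3 * 3.872983

6.5989 mm/day


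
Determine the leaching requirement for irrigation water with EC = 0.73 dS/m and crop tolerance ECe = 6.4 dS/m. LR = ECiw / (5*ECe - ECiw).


LR = ECiw / (5*ECe - ECiw)
LR = 0.73 / (5*6.4 - 0.73)
LR = 0.73 / 31.2700

0.0233


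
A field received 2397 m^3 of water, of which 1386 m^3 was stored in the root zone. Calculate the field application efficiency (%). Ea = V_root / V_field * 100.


Ea = V_root / V_field * 100 = 1386 / 2397 * 100 = 57.8223%

57.8223 %


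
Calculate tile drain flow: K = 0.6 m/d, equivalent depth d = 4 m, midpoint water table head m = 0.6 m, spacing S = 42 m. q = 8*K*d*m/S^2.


q = 8*K*d*m/S^2
q = 8*0.6*4*0.6/42^2
q = 11.5200 / 1764

0.0065 m/d


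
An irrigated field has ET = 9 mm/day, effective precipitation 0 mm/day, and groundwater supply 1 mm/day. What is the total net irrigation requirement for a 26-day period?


Daily deficit = ET - Pe - GW = 9 - 0 - 1 = 8 mm/day
NIR = 8 * 26 = 208 mm

208.0000 mm


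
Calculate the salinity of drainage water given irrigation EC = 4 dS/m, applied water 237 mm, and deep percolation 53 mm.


EC_dw = EC_iw * D_iw / D_dw
EC_dw = 4 * 237 / 53
EC_dw = 948 / 53

17.8868 dS/m


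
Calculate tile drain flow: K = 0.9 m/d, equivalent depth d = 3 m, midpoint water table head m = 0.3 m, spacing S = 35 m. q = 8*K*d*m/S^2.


q = 8*K*d*m/S^2
q = 8*0.9*3*0.3/35^2
q = 6.4800 / 1225

0.0053 m/d


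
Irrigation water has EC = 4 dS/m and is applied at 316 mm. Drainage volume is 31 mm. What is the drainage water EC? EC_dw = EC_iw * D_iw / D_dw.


EC_dw = EC_iw * D_iw / D_dw
EC_dw = 4 * 316 / 31
EC_dw = 1264 / 31

40.7742 dS/m


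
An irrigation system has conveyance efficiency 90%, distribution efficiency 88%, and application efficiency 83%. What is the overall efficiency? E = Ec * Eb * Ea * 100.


Ec = 0.9, Eb = 0.88, Ea = 0.83
E = 0.9 * 0.88 * 0.83 * 100 = 65.7360%

65.7360 %


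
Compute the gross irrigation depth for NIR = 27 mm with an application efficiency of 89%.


Ea = 89% = 0.89
GID = NIR / Ea = 27 / 0.89 = 30.3371 mm

30.3371 mm


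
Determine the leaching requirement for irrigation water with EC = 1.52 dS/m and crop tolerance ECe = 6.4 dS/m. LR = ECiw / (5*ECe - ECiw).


LR = ECiw / (5*ECe - ECiw)
LR = 1.52 / (5*6.4 - 1.52)
LR = 1.52 / 30.4800

0.0499


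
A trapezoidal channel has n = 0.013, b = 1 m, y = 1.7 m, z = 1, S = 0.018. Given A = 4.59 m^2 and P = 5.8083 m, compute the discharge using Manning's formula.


R = A/P = 4.59/5.8083 = 0.790248
Q = (1/0.013) * 4.59 * 0.790248^(2/3) * 0.018^0.5

40.4900 m^3/s


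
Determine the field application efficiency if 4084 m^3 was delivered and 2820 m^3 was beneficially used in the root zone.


Ea = V_root / V_field * 100 = 2820 / 4084 * 100 = 69.0500%

69.0500 %


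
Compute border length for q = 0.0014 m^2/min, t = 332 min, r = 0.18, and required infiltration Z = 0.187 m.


L = q*t/((1+r)*Z)
L = 0.0014*332/((1+0.18)*0.187)
L = 0.4648/0.22066

2.1064 m


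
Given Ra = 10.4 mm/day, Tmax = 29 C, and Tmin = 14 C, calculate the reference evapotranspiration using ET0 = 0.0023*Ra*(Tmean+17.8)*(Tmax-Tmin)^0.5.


Tmean = (Tmax + Tmin)/2 = (29 + 14)/2 = 21.5
ET0 = 0.0023 * 10.4 * (21.5 + 17.8) * sqrt(29 - 14)
ET0 = 0.0023 * 10.4 * 39.3 * 3.872983

3.6408 mm/day
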